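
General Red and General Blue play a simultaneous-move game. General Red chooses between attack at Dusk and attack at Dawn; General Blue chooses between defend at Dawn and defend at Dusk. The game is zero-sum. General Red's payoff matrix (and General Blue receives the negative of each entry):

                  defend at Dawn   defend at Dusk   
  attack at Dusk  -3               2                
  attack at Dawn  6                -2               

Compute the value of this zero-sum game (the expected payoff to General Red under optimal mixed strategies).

v = 6/13

General Blue's mix must leave General Red indifferent between attack at Dusk and attack at Dawn.
  General Red's payoff from attack at Dusk: q·(-3) + (1−q)·2 = -5q + 2
  General Red's payoff from attack at Dawn: q·6 + (1−q)·(-2) = 8q - 2
  -5q + 2 = 8q - 2  ⇒  -13q = -4  ⇒  q = 4/13.
The value is General Red's expected payoff against this mix (using attack at Dusk): (4/13)·(-3) + (9/13)·2 = 6/13.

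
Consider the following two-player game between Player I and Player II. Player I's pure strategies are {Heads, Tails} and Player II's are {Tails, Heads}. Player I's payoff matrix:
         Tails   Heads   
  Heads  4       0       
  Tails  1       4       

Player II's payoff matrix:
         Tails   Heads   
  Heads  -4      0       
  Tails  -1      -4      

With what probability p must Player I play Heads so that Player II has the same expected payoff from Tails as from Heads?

p = 3/7

Player I's mix must leave Player II indifferent between Tails and Heads.
  Player II's payoff to Tails: p·(-4) + (1−p)·(-1) = -3p - 1
  Player II's payoff to Heads: p·0 + (1−p)·(-4) = 4p - 4
  -3p - 1 = 4p - 4  ⇒  -7p = -3  ⇒  p = 3/7.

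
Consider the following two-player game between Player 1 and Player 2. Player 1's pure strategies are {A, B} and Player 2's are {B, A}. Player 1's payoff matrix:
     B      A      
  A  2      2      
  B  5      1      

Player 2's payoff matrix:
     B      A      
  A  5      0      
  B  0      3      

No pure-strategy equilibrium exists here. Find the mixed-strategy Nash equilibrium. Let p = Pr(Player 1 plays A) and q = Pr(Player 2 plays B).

Player 2's indifference between B and A determines Player 1's mixing probability p:
  Player 2's payoff to B: p·5 + (1−p)·0 = 5p
  Player 2's payoff to A: p·0 + (1−p)·3 = -3p + 3
  5p = -3p + 3  ⇒  8p = 3  ⇒  p = 3/8.
For Player 1 to be willing to mix, Player 1 must be indifferent between A and B, which pins down Player 2's mix.
  Player 1's payoff to A: q·2 + (1−q)·2 = 2
  Player 1's payoff to B: q·5 + (1−q)·1 = 4q + 1
  2 = 4q + 1  ⇒  -4q = -1  ⇒  q = 1/4.

p = 3/8, q = 1/4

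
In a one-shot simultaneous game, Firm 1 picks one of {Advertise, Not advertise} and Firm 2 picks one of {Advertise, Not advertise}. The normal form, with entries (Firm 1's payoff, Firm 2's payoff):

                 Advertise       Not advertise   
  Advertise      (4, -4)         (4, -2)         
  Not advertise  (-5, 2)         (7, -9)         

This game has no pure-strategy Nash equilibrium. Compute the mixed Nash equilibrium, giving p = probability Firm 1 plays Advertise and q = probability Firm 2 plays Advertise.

p = 11/13, q = 1/4

In a mixed equilibrium Firm 2 is indifferent between Advertise and Not advertise; this condition fixes p.
  Firm 2's expected payoff from Advertise: p·(-4) + (1−p)·2 = -6p + 2
  Firm 2's expected payoff from Not advertise: p·(-2) + (1−p)·(-9) = 7p - 9
  -6p + 2 = 7p - 9  ⇒  -13p = -11  ⇒  p = 11/13.
Firm 1's indifference between Advertise and Not advertise determines Firm 2's mixing probability q:
  Firm 1's payoff from Advertise: q·4 + (1−q)·4 = 4
  Firm 1's payoff from Not advertise: q·(-5) + (1−q)·7 = -12q + 7
  4 = -12q + 7  ⇒  12q = 3  ⇒  q = 1/4.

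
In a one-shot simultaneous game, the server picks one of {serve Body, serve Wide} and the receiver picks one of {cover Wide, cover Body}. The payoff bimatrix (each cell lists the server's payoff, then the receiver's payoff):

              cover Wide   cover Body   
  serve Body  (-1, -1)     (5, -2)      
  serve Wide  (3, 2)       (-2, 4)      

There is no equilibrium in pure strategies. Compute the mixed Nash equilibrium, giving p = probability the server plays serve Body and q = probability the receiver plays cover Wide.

The receiver's indifference between cover Wide and cover Body determines the server's mixing probability p:
  the receiver's payoff to cover Wide: p·(-1) + (1−p)·2 = -3p + 2
  the receiver's payoff to cover Body: p·(-2) + (1−p)·4 = -6p + 4
  -3p + 2 = -6p + 4  ⇒  3p = 2  ⇒  p = 2/3.
In a mixed equilibrium the server is indifferent between serve Body and serve Wide; this condition fixes q.
  the server's expected payoff from serve Body: q·(-1) + (1−q)·5 = -6q + 5
  the server's expected payoff from serve Wide: q·3 + (1−q)·(-2) = 5q - 2
  -6q + 5 = 5q - 2  ⇒  -11q = -7  ⇒  q = 7/11.

p = 2/3, q = 7/11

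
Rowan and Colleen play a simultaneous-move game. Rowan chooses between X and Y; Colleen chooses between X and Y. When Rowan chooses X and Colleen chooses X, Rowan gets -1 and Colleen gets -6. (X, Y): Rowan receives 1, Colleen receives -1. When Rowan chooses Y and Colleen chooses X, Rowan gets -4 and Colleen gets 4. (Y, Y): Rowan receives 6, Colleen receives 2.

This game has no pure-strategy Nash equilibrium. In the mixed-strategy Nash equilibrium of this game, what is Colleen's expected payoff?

8/7

In a mixed equilibrium Colleen is indifferent between X and Y; this condition fixes p.
  Colleen's payoff from X: p·(-6) + (1−p)·4 = -10p + 4
  Colleen's payoff from Y: p·(-1) + (1−p)·2 = -3p + 2
  -10p + 4 = -3p + 2  ⇒  -7p = -2  ⇒  p = 2/7.
At equilibrium Colleen is indifferent across columns, so Colleen's payoff equals the payoff from X: (2/7)·(-6) + (5/7)·4 = 8/7.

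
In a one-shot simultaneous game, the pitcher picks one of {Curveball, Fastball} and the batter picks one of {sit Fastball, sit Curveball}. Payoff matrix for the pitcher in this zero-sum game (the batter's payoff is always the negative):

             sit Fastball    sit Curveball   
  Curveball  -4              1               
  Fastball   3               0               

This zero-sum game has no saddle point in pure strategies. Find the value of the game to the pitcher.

The batter's mix must leave the pitcher indifferent between Curveball and Fastball.
  the pitcher's expected payoff from Curveball: q·(-4) + (1−q)·1 = -5q + 1
  the pitcher's expected payoff from Fastball: q·3 + (1−q)·0 = 3q
  -5q + 1 = 3q  ⇒  -8q = -1  ⇒  q = 1/8.
The value is the pitcher's expected payoff against this mix (using Curveball): (1/8)·(-4) + (7/8)·1 = 3/8.

v = 3/8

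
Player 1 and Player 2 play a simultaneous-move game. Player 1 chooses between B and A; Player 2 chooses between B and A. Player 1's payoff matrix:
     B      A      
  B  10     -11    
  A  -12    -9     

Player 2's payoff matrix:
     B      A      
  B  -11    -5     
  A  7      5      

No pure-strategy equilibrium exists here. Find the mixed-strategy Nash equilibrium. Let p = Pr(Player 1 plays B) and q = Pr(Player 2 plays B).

p = 1/4, q = 1/12

In a mixed equilibrium Player 2 is indifferent between B and A; this condition fixes p.
  Player 2's payoff to B: p·(-11) + (1−p)·7 = -18p + 7
  Player 2's payoff to A: p·(-5) + (1−p)·5 = -10p + 5
  -18p + 7 = -10p + 5  ⇒  -8p = -2  ⇒  p = 1/4.
Set Player 1's expected payoff from B equal to that from A:
  Player 1's expected payoff from B: q·10 + (1−q)·(-11) = 21q - 11
  Player 1's expected payoff from A: q·(-12) + (1−q)·(-9) = -3q - 9
  21q - 11 = -3q - 9  ⇒  24q = 2  ⇒  q = 1/12.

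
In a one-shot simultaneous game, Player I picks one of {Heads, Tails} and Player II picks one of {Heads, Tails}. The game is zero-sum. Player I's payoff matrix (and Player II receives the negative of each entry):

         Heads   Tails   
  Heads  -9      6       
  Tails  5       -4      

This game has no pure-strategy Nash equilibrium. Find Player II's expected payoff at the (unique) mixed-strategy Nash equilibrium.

1/4

For Player II to be willing to mix, Player II must be indifferent between Heads and Tails, which pins down Player I's mix.
  Player II's payoff to Heads: p·9 + (1−p)·(-5) = 14p - 5
  Player II's payoff to Tails: p·(-6) + (1−p)·4 = -10p + 4
  14p - 5 = -10p + 4  ⇒  24p = 9  ⇒  p = 3/8.
At equilibrium Player II is indifferent across columns, so Player II's payoff equals the payoff from Heads: (3/8)·9 + (5/8)·(-5) = 1/4.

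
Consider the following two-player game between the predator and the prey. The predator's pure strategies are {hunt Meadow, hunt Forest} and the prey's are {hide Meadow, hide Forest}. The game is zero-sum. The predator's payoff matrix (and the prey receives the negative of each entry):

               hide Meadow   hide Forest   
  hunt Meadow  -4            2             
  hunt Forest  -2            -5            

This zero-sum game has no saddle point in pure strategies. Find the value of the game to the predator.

v = -8/3

The predator's indifference between hunt Meadow and hunt Forest determines the prey's mixing probability q:
  the predator's expected payoff from hunt Meadow: q·(-4) + (1−q)·2 = -6q + 2
  the predator's expected payoff from hunt Forest: q·(-2) + (1−q)·(-5) = 3q - 5
  -6q + 2 = 3q - 5  ⇒  -9q = -7  ⇒  q = 7/9.
The value is the predator's expected payoff against this mix (using hunt Meadow): (7/9)·(-4) + (2/9)·2 = -8/3.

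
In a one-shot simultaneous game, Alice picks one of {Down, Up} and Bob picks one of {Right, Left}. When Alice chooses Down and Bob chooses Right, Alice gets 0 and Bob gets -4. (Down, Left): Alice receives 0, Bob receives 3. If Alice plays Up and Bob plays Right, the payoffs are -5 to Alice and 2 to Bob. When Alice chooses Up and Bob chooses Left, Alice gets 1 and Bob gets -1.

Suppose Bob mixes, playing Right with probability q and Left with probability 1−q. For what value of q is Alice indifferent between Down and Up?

q = 1/6

Set Alice's expected payoff from Down equal to that from Up:
  Alice's payoff from Down: q·0 + (1−q)·0 = 0
  Alice's payoff from Up: q·(-5) + (1−q)·1 = -6q + 1
  0 = -6q + 1  ⇒  6q = 1  ⇒  q = 1/6.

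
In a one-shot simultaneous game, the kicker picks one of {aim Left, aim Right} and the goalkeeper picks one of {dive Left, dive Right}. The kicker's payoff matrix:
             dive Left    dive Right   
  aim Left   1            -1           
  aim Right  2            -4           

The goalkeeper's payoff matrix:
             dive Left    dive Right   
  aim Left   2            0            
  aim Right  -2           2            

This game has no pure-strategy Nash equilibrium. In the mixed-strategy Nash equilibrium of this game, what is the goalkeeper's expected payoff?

Set the goalkeeper's expected payoff from dive Left equal to that from dive Right:
  the goalkeeper's payoff from dive Left: p·2 + (1−p)·(-2) = 4p - 2
  the goalkeeper's payoff from dive Right: p·0 + (1−p)·2 = -2p + 2
  4p - 2 = -2p + 2  ⇒  6p = 4  ⇒  p = 2/3.
At equilibrium the goalkeeper is indifferent across columns, so the goalkeeper's payoff equals the payoff from dive Left: (2/3)·2 + (1/3)·(-2) = 2/3.

2/3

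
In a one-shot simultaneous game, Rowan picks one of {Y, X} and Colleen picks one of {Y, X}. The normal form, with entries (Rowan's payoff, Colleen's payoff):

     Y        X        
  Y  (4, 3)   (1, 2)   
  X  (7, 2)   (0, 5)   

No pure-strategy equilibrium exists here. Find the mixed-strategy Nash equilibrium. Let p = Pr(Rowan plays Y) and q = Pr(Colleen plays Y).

p = 3/4, q = 1/4

Rowan's mix must leave Colleen indifferent between Y and X.
  Colleen's expected payoff from Y: p·3 + (1−p)·2 = p + 2
  Colleen's expected payoff from X: p·2 + (1−p)·5 = -3p + 5
  p + 2 = -3p + 5  ⇒  4p = 3  ⇒  p = 3/4.
Set Rowan's expected payoff from Y equal to that from X:
  Rowan's payoff to Y: q·4 + (1−q)·1 = 3q + 1
  Rowan's payoff to X: q·7 + (1−q)·0 = 7q
  3q + 1 = 7q  ⇒  -4q = -1  ⇒  q = 1/4.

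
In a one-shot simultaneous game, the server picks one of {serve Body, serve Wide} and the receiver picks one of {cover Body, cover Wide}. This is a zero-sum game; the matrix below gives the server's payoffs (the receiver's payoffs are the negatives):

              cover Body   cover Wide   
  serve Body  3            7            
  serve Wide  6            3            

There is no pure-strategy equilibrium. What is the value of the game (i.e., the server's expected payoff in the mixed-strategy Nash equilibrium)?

v = 33/7

For the server to be willing to mix, the server must be indifferent between serve Body and serve Wide, which pins down the receiver's mix.
  the server's payoff from serve Body: q·3 + (1−q)·7 = -4q + 7
  the server's payoff from serve Wide: q·6 + (1−q)·3 = 3q + 3
  -4q + 7 = 3q + 3  ⇒  -7q = -4  ⇒  q = 4/7.
The value is the server's expected payoff against this mix (using serve Body): (4/7)·3 + (3/7)·7 = 33/7.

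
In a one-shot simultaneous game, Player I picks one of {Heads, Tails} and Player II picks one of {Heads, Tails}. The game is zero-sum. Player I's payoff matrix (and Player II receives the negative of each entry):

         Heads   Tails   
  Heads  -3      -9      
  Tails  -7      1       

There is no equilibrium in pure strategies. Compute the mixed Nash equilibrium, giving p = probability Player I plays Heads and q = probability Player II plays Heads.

Player II's indifference between Heads and Tails determines Player I's mixing probability p:
  Player II's payoff from Heads: p·3 + (1−p)·7 = -4p + 7
  Player II's payoff from Tails: p·9 + (1−p)·(-1) = 10p - 1
  -4p + 7 = 10p - 1  ⇒  -14p = -8  ⇒  p = 4/7.
Set Player I's expected payoff from Heads equal to that from Tails:
  Player I's payoff to Heads: q·(-3) + (1−q)·(-9) = 6q - 9
  Player I's payoff to Tails: q·(-7) + (1−q)·1 = -8q + 1
  6q - 9 = -8q + 1  ⇒  14q = 10  ⇒  q = 5/7.

p = 4/7, q = 5/7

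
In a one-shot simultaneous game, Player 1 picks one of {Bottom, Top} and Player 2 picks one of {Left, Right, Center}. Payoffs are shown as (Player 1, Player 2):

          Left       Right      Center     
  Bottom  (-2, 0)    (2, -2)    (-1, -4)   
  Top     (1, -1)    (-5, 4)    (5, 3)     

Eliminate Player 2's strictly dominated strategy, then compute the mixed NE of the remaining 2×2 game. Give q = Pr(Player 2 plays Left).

q = 7/10

Player 2's strategy Center is strictly dominated by Right: -2 > -4 and 4 > 3. Eliminate Center.
In a mixed equilibrium Player 1 is indifferent between Bottom and Top; this condition fixes q.
  Player 1's payoff to Bottom: q·(-2) + (1−q)·2 = -4q + 2
  Player 1's payoff to Top: q·1 + (1−q)·(-5) = 6q - 5
  -4q + 2 = 6q - 5  ⇒  -10q = -7  ⇒  q = 7/10.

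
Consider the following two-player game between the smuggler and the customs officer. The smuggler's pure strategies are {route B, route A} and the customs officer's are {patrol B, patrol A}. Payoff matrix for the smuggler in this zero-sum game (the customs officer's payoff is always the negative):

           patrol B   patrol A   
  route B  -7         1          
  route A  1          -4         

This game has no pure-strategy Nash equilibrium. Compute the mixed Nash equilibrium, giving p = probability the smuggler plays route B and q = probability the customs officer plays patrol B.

p = 5/13, q = 5/13

For the customs officer to be willing to mix, the customs officer must be indifferent between patrol B and patrol A, which pins down the smuggler's mix.
  the customs officer's expected payoff from patrol B: p·7 + (1−p)·(-1) = 8p - 1
  the customs officer's expected payoff from patrol A: p·(-1) + (1−p)·4 = -5p + 4
  8p - 1 = -5p + 4  ⇒  13p = 5  ⇒  p = 5/13.
For the smuggler to be willing to mix, the smuggler must be indifferent between route B and route A, which pins down the customs officer's mix.
  the smuggler's expected payoff from route B: q·(-7) + (1−q)·1 = -8q + 1
  the smuggler's expected payoff from route A: q·1 + (1−q)·(-4) = 5q - 4
  -8q + 1 = 5q - 4  ⇒  -13q = -5  ⇒  q = 5/13.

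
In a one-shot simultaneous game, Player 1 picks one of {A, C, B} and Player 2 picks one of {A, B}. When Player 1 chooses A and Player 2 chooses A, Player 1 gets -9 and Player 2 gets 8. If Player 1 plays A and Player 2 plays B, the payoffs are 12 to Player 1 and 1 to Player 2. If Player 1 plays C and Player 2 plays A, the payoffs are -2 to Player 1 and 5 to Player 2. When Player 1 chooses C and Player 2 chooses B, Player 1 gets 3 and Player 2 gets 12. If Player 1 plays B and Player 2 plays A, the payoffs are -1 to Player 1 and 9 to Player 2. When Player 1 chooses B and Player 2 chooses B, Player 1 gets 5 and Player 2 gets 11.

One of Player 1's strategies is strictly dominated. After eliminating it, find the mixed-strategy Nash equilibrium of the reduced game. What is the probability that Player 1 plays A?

Player 1's strategy C is strictly dominated by B: -1 > -2 and 5 > 3. Eliminate C.
For Player 2 to be willing to mix, Player 2 must be indifferent between A and B, which pins down Player 1's mix.
  Player 2's payoff to A: p·8 + (1−p)·9 = -p + 9
  Player 2's payoff to B: p·1 + (1−p)·11 = -10p + 11
  -p + 9 = -10p + 11  ⇒  9p = 2  ⇒  p = 2/9.

p = 2/9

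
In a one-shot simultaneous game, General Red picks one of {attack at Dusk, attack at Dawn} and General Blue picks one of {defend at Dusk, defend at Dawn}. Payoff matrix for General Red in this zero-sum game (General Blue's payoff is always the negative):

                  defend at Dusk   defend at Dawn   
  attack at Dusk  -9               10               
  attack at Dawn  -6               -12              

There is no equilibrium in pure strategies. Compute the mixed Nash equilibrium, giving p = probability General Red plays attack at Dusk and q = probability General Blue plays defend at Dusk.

p = 6/25, q = 22/25

General Blue's indifference between defend at Dusk and defend at Dawn determines General Red's mixing probability p:
  General Blue's payoff from defend at Dusk: p·9 + (1−p)·6 = 3p + 6
  General Blue's payoff from defend at Dawn: p·(-10) + (1−p)·12 = -22p + 12
  3p + 6 = -22p + 12  ⇒  25p = 6  ⇒  p = 6/25.
General Blue's mix must leave General Red indifferent between attack at Dusk and attack at Dawn.
  General Red's expected payoff from attack at Dusk: q·(-9) + (1−q)·10 = -19q + 10
  General Red's expected payoff from attack at Dawn: q·(-6) + (1−q)·(-12) = 6q - 12
  -19q + 10 = 6q - 12  ⇒  -25q = -22  ⇒  q = 22/25.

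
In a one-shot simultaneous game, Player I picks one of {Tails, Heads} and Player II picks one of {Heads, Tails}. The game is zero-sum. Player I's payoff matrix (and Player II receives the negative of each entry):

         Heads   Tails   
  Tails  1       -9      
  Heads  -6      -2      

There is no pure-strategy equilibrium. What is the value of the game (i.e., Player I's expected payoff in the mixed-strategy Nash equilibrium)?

v = -4

Player II's mix must leave Player I indifferent between Tails and Heads.
  Player I's payoff from Tails: q·1 + (1−q)·(-9) = 10q - 9
  Player I's payoff from Heads: q·(-6) + (1−q)·(-2) = -4q - 2
  10q - 9 = -4q - 2  ⇒  14q = 7  ⇒  q = 1/2.
The value is Player I's expected payoff against this mix (using Tails): (1/2)·1 + (1/2)·(-9) = -4.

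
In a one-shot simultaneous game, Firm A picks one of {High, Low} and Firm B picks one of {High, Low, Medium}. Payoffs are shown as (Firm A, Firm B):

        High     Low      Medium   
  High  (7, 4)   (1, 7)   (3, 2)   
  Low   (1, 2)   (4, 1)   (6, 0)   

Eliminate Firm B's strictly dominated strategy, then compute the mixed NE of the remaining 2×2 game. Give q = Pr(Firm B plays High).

Firm B's strategy Medium is strictly dominated by High: 4 > 2 and 2 > 0. Eliminate Medium.
In a mixed equilibrium Firm A is indifferent between High and Low; this condition fixes q.
  Firm A's expected payoff from High: q·7 + (1−q)·1 = 6q + 1
  Firm A's expected payoff from Low: q·1 + (1−q)·4 = -3q + 4
  6q + 1 = -3q + 4  ⇒  9q = 3  ⇒  q = 1/3.

q = 1/3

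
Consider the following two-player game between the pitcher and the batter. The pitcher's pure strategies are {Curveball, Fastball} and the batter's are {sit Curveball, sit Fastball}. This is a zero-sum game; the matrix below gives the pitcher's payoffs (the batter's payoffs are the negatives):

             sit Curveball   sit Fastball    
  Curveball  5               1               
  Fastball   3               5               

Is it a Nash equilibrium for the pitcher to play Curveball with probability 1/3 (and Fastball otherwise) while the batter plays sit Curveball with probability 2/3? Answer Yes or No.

Yes

Check the batter's indifference given the pitcher's mix p = 1/3:
  payoff from sit Curveball = -11/3; payoff from sit Fastball = -11/3 — equal.
Check the pitcher's indifference given the batter's mix q = 2/3:
  payoff from Curveball = 11/3; payoff from Fastball = 11/3 — equal.
Both players are indifferent, so neither can profitably deviate.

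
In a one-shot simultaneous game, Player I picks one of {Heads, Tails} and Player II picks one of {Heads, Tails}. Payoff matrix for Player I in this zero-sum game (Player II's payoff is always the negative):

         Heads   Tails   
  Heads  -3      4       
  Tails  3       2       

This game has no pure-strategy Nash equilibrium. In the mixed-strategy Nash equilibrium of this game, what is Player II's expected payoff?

Player II's indifference between Heads and Tails determines Player I's mixing probability p:
  Player II's payoff to Heads: p·3 + (1−p)·(-3) = 6p - 3
  Player II's payoff to Tails: p·(-4) + (1−p)·(-2) = -2p - 2
  6p - 3 = -2p - 2  ⇒  8p = 1  ⇒  p = 1/8.
At equilibrium Player II is indifferent across columns, so Player II's payoff equals the payoff from Heads: (1/8)·3 + (7/8)·(-3) = -9/4.

-9/4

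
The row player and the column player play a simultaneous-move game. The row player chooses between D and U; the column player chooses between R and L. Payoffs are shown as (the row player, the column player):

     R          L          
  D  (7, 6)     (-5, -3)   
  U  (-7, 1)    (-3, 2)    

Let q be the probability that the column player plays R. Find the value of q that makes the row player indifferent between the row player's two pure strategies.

q = 1/8

Set the row player's expected payoff from D equal to that from U:
  the row player's payoff from D: q·7 + (1−q)·(-5) = 12q - 5
  the row player's payoff from U: q·(-7) + (1−q)·(-3) = -4q - 3
  12q - 5 = -4q - 3  ⇒  16q = 2  ⇒  q = 1/8.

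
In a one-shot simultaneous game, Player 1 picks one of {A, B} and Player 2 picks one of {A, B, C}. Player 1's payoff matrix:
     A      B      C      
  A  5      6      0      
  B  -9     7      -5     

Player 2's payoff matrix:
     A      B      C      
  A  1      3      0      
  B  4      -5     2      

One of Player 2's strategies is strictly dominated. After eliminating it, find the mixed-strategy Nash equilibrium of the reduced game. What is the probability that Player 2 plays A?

q = 1/15

Player 2's strategy C is strictly dominated by A: 1 > 0 and 4 > 2. Eliminate C.
For Player 1 to be willing to mix, Player 1 must be indifferent between A and B, which pins down Player 2's mix.
  Player 1's payoff to A: q·5 + (1−q)·6 = -q + 6
  Player 1's payoff to B: q·(-9) + (1−q)·7 = -16q + 7
  -q + 6 = -16q + 7  ⇒  15q = 1  ⇒  q = 1/15.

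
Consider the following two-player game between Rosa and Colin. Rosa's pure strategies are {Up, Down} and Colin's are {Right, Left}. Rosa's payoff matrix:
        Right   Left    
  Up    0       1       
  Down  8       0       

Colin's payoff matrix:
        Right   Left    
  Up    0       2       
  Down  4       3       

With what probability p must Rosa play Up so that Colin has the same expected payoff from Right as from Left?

In a mixed equilibrium Colin is indifferent between Right and Left; this condition fixes p.
  Colin's payoff from Right: p·0 + (1−p)·4 = -4p + 4
  Colin's payoff from Left: p·2 + (1−p)·3 = -p + 3
  -4p + 4 = -p + 3  ⇒  -3p = -1  ⇒  p = 1/3.

p = 1/3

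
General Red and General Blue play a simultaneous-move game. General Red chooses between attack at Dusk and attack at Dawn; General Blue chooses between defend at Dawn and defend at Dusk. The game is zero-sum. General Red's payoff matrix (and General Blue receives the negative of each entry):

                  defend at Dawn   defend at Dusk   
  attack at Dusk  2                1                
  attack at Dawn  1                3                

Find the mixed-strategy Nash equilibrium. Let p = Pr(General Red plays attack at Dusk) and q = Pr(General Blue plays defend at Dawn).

p = 2/3, q = 2/3

For General Blue to be willing to mix, General Blue must be indifferent between defend at Dawn and defend at Dusk, which pins down General Red's mix.
  General Blue's payoff to defend at Dawn: p·(-2) + (1−p)·(-1) = -p - 1
  General Blue's payoff to defend at Dusk: p·(-1) + (1−p)·(-3) = 2p - 3
  -p - 1 = 2p - 3  ⇒  -3p = -2  ⇒  p = 2/3.
General Red's indifference between attack at Dusk and attack at Dawn determines General Blue's mixing probability q:
  General Red's expected payoff from attack at Dusk: q·2 + (1−q)·1 = q + 1
  General Red's expected payoff from attack at Dawn: q·1 + (1−q)·3 = -2q + 3
  q + 1 = -2q + 3  ⇒  3q = 2  ⇒  q = 2/3.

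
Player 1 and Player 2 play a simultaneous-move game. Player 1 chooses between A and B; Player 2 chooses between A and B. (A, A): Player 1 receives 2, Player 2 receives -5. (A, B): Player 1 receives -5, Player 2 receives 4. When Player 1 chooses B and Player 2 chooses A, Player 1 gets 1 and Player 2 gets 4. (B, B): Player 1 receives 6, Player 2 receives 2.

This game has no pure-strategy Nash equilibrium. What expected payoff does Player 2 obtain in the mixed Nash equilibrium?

Set Player 2's expected payoff from A equal to that from B:
  Player 2's expected payoff from A: p·(-5) + (1−p)·4 = -9p + 4
  Player 2's expected payoff from B: p·4 + (1−p)·2 = 2p + 2
  -9p + 4 = 2p + 2  ⇒  -11p = -2  ⇒  p = 2/11.
At equilibrium Player 2 is indifferent across columns, so Player 2's payoff equals the payoff from A: (2/11)·(-5) + (9/11)·4 = 26/11.

26/11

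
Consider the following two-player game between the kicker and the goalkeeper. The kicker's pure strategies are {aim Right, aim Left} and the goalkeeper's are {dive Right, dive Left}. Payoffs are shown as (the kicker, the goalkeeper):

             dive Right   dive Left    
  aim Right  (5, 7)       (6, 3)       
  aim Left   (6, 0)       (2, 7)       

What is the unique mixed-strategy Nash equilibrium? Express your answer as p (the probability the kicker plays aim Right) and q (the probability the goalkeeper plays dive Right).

In a mixed equilibrium the goalkeeper is indifferent between dive Right and dive Left; this condition fixes p.
  the goalkeeper's expected payoff from dive Right: p·7 + (1−p)·0 = 7p
  the goalkeeper's expected payoff from dive Left: p·3 + (1−p)·7 = -4p + 7
  7p = -4p + 7  ⇒  11p = 7  ⇒  p = 7/11.
For the kicker to be willing to mix, the kicker must be indifferent between aim Right and aim Left, which pins down the goalkeeper's mix.
  the kicker's expected payoff from aim Right: q·5 + (1−q)·6 = -q + 6
  the kicker's expected payoff from aim Left: q·6 + (1−q)·2 = 4q + 2
  -q + 6 = 4q + 2  ⇒  -5q = -4  ⇒  q = 4/5.

p = 7/11, q = 4/5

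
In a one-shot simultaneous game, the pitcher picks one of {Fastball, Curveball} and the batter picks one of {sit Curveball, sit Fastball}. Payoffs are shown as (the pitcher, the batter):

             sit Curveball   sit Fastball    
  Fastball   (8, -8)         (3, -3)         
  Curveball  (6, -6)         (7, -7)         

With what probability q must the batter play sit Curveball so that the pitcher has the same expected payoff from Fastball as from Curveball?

q = 2/3

In a mixed equilibrium the pitcher is indifferent between Fastball and Curveball; this condition fixes q.
  the pitcher's expected payoff from Fastball: q·8 + (1−q)·3 = 5q + 3
  the pitcher's expected payoff from Curveball: q·6 + (1−q)·7 = -q + 7
  5q + 3 = -q + 7  ⇒  6q = 4  ⇒  q = 2/3.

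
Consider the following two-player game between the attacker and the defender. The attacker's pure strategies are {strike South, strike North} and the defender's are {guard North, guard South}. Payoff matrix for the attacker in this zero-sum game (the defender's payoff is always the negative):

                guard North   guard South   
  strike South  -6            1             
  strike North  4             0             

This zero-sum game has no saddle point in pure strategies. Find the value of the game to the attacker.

Set the attacker's expected payoff from strike South equal to that from strike North:
  the attacker's payoff to strike South: q·(-6) + (1−q)·1 = -7q + 1
  the attacker's payoff to strike North: q·4 + (1−q)·0 = 4q
  -7q + 1 = 4q  ⇒  -11q = -1  ⇒  q = 1/11.
The value is the attacker's expected payoff against this mix (using strike South): (1/11)·(-6) + (10/11)·1 = 4/11.

v = 4/11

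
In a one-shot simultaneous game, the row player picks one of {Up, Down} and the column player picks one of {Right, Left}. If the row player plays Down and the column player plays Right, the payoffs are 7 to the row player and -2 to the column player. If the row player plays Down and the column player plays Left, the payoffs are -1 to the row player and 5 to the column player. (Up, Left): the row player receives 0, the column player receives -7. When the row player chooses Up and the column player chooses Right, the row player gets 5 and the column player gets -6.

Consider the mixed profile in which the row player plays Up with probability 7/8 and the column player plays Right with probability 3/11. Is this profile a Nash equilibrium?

No

Given the column player's mix q = 3/11, the row player's payoff from Up is 15/11 but from Down is 13/11. The row player strictly prefers Up, so the row player would not mix.
So the proposed profile is not a Nash equilibrium.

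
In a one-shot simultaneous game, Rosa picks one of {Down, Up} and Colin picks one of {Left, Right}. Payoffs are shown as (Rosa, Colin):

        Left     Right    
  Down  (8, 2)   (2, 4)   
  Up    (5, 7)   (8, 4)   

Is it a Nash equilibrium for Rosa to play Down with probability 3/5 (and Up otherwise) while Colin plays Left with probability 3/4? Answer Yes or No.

No

Given Colin's mix q = 3/4, Rosa's payoff from Down is 13/2 but from Up is 23/4. Rosa strictly prefers Down, so Rosa would not mix.
So the proposed profile is not a Nash equilibrium.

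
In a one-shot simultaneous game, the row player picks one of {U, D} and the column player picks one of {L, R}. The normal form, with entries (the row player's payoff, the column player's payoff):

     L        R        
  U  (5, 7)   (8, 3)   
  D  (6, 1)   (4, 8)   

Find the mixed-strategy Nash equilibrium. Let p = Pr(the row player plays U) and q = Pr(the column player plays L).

The column player's indifference between L and R determines the row player's mixing probability p:
  the column player's payoff from L: p·7 + (1−p)·1 = 6p + 1
  the column player's payoff from R: p·3 + (1−p)·8 = -5p + 8
  6p + 1 = -5p + 8  ⇒  11p = 7  ⇒  p = 7/11.
For the row player to be willing to mix, the row player must be indifferent between U and D, which pins down the column player's mix.
  the row player's payoff to U: q·5 + (1−q)·8 = -3q + 8
  the row player's payoff to D: q·6 + (1−q)·4 = 2q + 4
  -3q + 8 = 2q + 4  ⇒  -5q = -4  ⇒  q = 4/5.

p = 7/11, q = 4/5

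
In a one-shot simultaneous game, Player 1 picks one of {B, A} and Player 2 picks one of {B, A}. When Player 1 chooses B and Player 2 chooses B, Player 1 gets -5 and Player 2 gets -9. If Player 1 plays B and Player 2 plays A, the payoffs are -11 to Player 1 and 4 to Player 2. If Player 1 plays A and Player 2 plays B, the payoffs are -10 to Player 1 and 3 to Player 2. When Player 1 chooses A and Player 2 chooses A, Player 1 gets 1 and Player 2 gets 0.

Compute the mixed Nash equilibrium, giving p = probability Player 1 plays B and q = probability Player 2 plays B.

p = 3/16, q = 12/17

For Player 2 to be willing to mix, Player 2 must be indifferent between B and A, which pins down Player 1's mix.
  Player 2's payoff from B: p·(-9) + (1−p)·3 = -12p + 3
  Player 2's payoff from A: p·4 + (1−p)·0 = 4p
  -12p + 3 = 4p  ⇒  -16p = -3  ⇒  p = 3/16.
Set Player 1's expected payoff from B equal to that from A:
  Player 1's expected payoff from B: q·(-5) + (1−q)·(-11) = 6q - 11
  Player 1's expected payoff from A: q·(-10) + (1−q)·1 = -11q + 1
  6q - 11 = -11q + 1  ⇒  17q = 12  ⇒  q = 12/17.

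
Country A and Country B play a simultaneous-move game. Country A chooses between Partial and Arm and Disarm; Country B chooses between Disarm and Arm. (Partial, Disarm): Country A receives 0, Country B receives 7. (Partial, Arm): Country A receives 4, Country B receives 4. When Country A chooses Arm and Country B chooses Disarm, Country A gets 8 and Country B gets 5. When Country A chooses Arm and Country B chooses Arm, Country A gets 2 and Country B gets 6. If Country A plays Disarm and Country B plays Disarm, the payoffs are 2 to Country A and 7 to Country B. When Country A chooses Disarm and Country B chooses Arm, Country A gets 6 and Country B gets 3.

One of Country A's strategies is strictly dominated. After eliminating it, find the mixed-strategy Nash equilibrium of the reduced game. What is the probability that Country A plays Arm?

p = 4/5

Country A's strategy Partial is strictly dominated by Disarm: 2 > 0 and 6 > 4. Eliminate Partial.
In a mixed equilibrium Country B is indifferent between Disarm and Arm; this condition fixes p.
  Country B's payoff from Disarm: p·5 + (1−p)·7 = -2p + 7
  Country B's payoff from Arm: p·6 + (1−p)·3 = 3p + 3
  -2p + 7 = 3p + 3  ⇒  -5p = -4  ⇒  p = 4/5.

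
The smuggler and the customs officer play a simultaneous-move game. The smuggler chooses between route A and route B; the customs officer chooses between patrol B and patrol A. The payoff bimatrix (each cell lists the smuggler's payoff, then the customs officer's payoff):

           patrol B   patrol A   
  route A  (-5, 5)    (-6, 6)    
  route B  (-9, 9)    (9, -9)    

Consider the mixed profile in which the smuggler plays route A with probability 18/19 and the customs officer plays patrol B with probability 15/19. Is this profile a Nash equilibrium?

Yes

Check the customs officer's indifference given the smuggler's mix p = 18/19:
  payoff from patrol B = 99/19; payoff from patrol A = 99/19 — equal.
Check the smuggler's indifference given the customs officer's mix q = 15/19:
  payoff from route A = -99/19; payoff from route B = -99/19 — equal.
Both players are indifferent, so neither can profitably deviate.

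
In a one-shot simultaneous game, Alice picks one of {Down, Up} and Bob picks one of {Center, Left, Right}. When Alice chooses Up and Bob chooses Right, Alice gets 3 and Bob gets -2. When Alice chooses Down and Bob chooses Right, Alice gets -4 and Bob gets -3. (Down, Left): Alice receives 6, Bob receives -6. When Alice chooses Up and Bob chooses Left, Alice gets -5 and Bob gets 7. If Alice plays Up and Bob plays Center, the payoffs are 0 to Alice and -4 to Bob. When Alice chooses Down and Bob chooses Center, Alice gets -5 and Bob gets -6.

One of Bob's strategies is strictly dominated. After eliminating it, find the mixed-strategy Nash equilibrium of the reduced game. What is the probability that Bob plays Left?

Bob's strategy Center is strictly dominated by Right: -3 > -6 and -2 > -4. Eliminate Center.
Set Alice's expected payoff from Down equal to that from Up:
  Alice's expected payoff from Down: q·6 + (1−q)·(-4) = 10q - 4
  Alice's expected payoff from Up: q·(-5) + (1−q)·3 = -8q + 3
  10q - 4 = -8q + 3  ⇒  18q = 7  ⇒  q = 7/18.

q = 7/18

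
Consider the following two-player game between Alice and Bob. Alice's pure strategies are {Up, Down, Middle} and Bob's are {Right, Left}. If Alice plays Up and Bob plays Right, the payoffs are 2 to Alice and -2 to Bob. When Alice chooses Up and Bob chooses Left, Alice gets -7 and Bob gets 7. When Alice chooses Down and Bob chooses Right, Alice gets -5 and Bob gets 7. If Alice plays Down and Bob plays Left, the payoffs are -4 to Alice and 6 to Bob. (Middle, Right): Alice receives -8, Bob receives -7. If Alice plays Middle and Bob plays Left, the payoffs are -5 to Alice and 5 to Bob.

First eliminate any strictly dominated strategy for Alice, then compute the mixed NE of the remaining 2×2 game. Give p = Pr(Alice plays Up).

Alice's strategy Middle is strictly dominated by Down: -5 > -8 and -4 > -5. Eliminate Middle.
For Bob to be willing to mix, Bob must be indifferent between Right and Left, which pins down Alice's mix.
  Bob's payoff from Right: p·(-2) + (1−p)·7 = -9p + 7
  Bob's payoff from Left: p·7 + (1−p)·6 = p + 6
  -9p + 7 = p + 6  ⇒  -10p = -1  ⇒  p = 1/10.

p = 1/10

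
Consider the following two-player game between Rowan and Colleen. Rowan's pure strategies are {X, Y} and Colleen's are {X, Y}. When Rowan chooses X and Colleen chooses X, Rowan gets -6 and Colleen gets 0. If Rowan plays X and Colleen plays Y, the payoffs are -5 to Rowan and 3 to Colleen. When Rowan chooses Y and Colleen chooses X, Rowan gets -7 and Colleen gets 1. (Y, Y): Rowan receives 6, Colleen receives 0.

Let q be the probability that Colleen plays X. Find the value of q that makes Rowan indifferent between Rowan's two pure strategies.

q = 11/12

Colleen's mix must leave Rowan indifferent between X and Y.
  Rowan's payoff to X: q·(-6) + (1−q)·(-5) = -q - 5
  Rowan's payoff to Y: q·(-7) + (1−q)·6 = -13q + 6
  -q - 5 = -13q + 6  ⇒  12q = 11  ⇒  q = 11/12.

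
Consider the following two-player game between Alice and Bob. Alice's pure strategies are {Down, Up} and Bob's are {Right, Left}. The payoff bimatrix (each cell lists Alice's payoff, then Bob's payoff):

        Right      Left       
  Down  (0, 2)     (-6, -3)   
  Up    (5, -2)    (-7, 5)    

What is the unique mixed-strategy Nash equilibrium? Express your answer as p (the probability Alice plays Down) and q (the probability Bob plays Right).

p = 7/12, q = 1/6

For Bob to be willing to mix, Bob must be indifferent between Right and Left, which pins down Alice's mix.
  Bob's payoff from Right: p·2 + (1−p)·(-2) = 4p - 2
  Bob's payoff from Left: p·(-3) + (1−p)·5 = -8p + 5
  4p - 2 = -8p + 5  ⇒  12p = 7  ⇒  p = 7/12.
In a mixed equilibrium Alice is indifferent between Down and Up; this condition fixes q.
  Alice's payoff from Down: q·0 + (1−q)·(-6) = 6q - 6
  Alice's payoff from Up: q·5 + (1−q)·(-7) = 12q - 7
  6q - 6 = 12q - 7  ⇒  -6q = -1  ⇒  q = 1/6.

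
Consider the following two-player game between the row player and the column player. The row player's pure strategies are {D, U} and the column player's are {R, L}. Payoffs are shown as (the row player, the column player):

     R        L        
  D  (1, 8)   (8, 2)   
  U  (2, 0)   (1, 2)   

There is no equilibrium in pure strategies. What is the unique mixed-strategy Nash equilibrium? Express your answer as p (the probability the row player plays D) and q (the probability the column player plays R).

p = 1/4, q = 7/8

The row player's mix must leave the column player indifferent between R and L.
  the column player's expected payoff from R: p·8 + (1−p)·0 = 8p
  the column player's expected payoff from L: p·2 + (1−p)·2 = 2
  8p = 2  ⇒  8p = 2  ⇒  p = 1/4.
The row player's indifference between D and U determines the column player's mixing probability q:
  the row player's payoff from D: q·1 + (1−q)·8 = -7q + 8
  the row player's payoff from U: q·2 + (1−q)·1 = q + 1
  -7q + 8 = q + 1  ⇒  -8q = -7  ⇒  q = 7/8.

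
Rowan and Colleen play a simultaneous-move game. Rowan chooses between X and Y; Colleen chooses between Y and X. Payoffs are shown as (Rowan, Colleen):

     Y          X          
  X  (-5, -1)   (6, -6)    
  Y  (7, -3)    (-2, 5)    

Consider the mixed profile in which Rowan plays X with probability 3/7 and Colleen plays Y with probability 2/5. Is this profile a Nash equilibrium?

Given Rowan's mix p = 3/7, Colleen's payoff from Y is -15/7 but from X is 2/7. Colleen strictly prefers X, so Colleen would not mix.
So the proposed profile is not a Nash equilibrium.

No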